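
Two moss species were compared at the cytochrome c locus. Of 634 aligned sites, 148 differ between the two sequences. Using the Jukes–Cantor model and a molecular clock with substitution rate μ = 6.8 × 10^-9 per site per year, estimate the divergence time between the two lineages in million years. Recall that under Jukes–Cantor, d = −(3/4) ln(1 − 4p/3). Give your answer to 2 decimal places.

20.56

p = 148/634 ≈ 0.233438.
d = −(3/4) ln(1 − 4p/3) = −0.75 ln(1 − 0.311251) = −0.75 ln(0.688749)
  = −0.75 × (-0.372878) = 0.279659 substitutions/site.
Under a molecular clock d = 2μt, so t = d/(2μ) = 0.279659 / (2 × 6.8 × 10^-9) = 20.56 million years.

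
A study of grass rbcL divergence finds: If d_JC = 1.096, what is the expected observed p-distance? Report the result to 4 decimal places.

p = (3/4)(1 − e^(−4d/3)) = 0.75 × (1 − e^(-1.461333)) = 0.75 × (1 − 0.231927) = 0.576055.

0.5761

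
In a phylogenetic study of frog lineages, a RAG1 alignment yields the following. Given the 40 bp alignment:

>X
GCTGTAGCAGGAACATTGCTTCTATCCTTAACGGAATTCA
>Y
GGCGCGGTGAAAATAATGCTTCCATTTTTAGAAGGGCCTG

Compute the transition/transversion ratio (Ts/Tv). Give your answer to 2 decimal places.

Transitions are A↔G and C↔T; transversions are all other mismatches.
Transitions: 19. Transversions: 3.
R = 19/3 = 6.333333… ≈ 6.33 (to 2 d.p.).

6.33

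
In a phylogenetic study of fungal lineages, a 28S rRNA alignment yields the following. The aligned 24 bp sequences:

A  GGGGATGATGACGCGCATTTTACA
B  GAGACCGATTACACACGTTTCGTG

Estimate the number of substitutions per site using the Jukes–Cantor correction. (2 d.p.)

The sequences differ at 12 of 24 sites, so p = 12/24 = 0.5.
d = −(3/4) ln(1 − 4p/3) = −0.75 ln(1 − 0.666667) = −0.75 ln(0.333333)
  = −0.75 × (-1.098613) = 0.823960 substitutions/site.

0.82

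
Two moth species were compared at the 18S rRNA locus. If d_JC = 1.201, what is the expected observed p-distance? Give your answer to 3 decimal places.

0.599

p = (3/4)(1 − e^(−4d/3)) = 0.75 × (1 − e^(-1.601333)) = 0.75 × (1 − 0.201628) = 0.598779.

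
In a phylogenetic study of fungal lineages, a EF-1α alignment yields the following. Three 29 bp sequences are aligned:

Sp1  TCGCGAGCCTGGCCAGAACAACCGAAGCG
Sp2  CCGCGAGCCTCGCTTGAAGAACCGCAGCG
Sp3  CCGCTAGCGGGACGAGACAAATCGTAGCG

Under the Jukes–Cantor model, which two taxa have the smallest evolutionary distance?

Sp1–Sp2: 6/29 differ, p = 0.207, d = 0.242.
Sp1–Sp3: 10/29 differ, p = 0.345, d = 0.462.
Sp2–Sp3: 11/29 differ, p = 0.379, d = 0.529.
The smallest distance is between Sp1 and Sp2.

Sp1 and Sp2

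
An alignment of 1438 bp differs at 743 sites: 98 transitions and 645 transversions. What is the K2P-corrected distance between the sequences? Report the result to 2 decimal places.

P = 98/1438 ≈ 0.06815 and Q = 645/1438 ≈ 0.44854.
Under the Kimura two-parameter model, d = −½ ln(1 − 2P − Q) − ¼ ln(1 − 2Q).
1 − 2P − Q = 0.41516, giving −½ ln(0.41516) = 0.439546.
1 − 2Q = 0.10292, giving −¼ ln(0.10292) = 0.568451.
d = 0.439546 + 0.568451 = 1.007997.

1.01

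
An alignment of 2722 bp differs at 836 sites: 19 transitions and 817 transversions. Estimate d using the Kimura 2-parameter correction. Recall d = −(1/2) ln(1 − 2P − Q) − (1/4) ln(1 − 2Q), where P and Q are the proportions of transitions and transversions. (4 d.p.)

P = 19/2722 ≈ 0.00698 and Q = 817/2722 ≈ 0.300147.
Under the Kimura two-parameter model, d = −½ ln(1 − 2P − Q) − ¼ ln(1 − 2Q).
1 − 2P − Q = 0.685893, giving −½ ln(0.685893) = 0.188517.
1 − 2Q = 0.399706, giving −¼ ln(0.399706) = 0.229257.
d = 0.188517 + 0.229257 = 0.417774.

0.4178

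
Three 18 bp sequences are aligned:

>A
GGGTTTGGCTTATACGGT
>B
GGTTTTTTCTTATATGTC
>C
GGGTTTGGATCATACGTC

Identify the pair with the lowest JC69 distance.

A and C

A–B: 6/18 differ, p = 0.333, d = 0.441.
A–C: 4/18 differ, p = 0.222, d = 0.264.
B–C: 6/18 differ, p = 0.333, d = 0.441.
The smallest distance is between A and C.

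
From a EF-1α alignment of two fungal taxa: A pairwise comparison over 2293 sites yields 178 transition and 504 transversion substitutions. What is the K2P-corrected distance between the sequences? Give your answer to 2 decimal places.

0.38

P = 178/2293 ≈ 0.077628 and Q = 504/2293 ≈ 0.219799.
Under the Kimura two-parameter model, d = −½ ln(1 − 2P − Q) − ¼ ln(1 − 2Q).
1 − 2P − Q = 0.624945, giving −½ ln(0.624945) = 0.235046.
1 − 2Q = 0.560402, giving −¼ ln(0.560402) = 0.144775.
d = 0.235046 + 0.144775 = 0.379821.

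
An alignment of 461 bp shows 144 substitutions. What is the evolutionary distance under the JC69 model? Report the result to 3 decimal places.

p = 144/461 ≈ 0.312364.
d = −(3/4) ln(1 − 4p/3) = −0.75 ln(1 − 0.416485) = −0.75 ln(0.583515)
  = −0.75 × (-0.538685) = 0.404014 substitutions/site.

0.404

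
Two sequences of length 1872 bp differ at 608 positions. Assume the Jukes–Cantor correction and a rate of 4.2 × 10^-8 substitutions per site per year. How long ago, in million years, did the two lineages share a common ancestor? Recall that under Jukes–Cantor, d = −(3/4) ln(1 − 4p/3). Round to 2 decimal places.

5.07

p = 608/1872 ≈ 0.324786.
d = −(3/4) ln(1 − 4p/3) = −0.75 ln(1 − 0.433048) = −0.75 ln(0.566952)
  = −0.75 × (-0.567481) = 0.425611 substitutions/site.
Under a molecular clock d = 2μt, so t = d/(2μ) = 0.425611 / (2 × 4.2 × 10^-8) = 5.07 million years.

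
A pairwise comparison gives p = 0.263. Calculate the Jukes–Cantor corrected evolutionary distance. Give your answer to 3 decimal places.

0.324

d = −(3/4) ln(1 − 4p/3) = −0.75 ln(1 − 0.350667) = −0.75 ln(0.649333)
  = −0.75 × (-0.431810) = 0.323858 substitutions/site.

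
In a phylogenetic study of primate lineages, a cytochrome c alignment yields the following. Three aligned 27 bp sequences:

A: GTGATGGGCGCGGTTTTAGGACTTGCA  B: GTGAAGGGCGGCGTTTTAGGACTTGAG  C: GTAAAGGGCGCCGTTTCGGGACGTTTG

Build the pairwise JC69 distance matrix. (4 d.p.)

A–B: 5/27 sites differ → p ≈ 0.185185, d = −0.75 ln(1 − 0.246913) = 0.212681 ≈ 0.2127.
A–C: 9/27 sites differ → p ≈ 0.333333, d = −0.75 ln(1 − 0.444444) = 0.440839 ≈ 0.4408.
B–C: 7/27 sites differ → p ≈ 0.259259, d = −0.75 ln(1 − 0.345679) = 0.318118 ≈ 0.3181.

d(A,B) = 0.2127, d(A,C) = 0.4408, d(B,C) = 0.3181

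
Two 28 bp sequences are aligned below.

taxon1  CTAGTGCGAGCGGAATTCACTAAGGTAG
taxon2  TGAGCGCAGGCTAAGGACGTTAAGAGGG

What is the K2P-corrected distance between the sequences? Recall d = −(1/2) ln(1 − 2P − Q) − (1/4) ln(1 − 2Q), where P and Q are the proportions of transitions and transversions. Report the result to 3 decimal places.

1.227

Of 28 sites, 10 differences are transitions and 5 are transversions, so P = 10/28 ≈ 0.357143 and Q = 5/28 ≈ 0.178571.
Under the Kimura two-parameter model, d = −½ ln(1 − 2P − Q) − ¼ ln(1 − 2Q).
1 − 2P − Q = 0.107143, giving −½ ln(0.107143) = 1.116795.
1 − 2Q = 0.642858, giving −¼ ln(0.642858) = 0.110458.
d = 1.116795 + 0.110458 = 1.227253.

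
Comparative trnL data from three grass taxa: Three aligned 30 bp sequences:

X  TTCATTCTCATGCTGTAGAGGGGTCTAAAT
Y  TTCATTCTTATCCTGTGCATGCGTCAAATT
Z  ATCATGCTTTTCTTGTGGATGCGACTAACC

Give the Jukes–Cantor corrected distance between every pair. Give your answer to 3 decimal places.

d(X,Y) = 0.330, d(X,Z) = 0.572, d(Y,Z) = 0.383

X–Y: 8/30 sites differ → p ≈ 0.266667, d = −0.75 ln(1 − 0.355556) = 0.329526 ≈ 0.330.
X–Z: 12/30 sites differ → p = 0.4, d = −0.75 ln(1 − 0.533333) = 0.571605 ≈ 0.572.
Y–Z: 9/30 sites differ → p = 0.3, d = −0.75 ln(1 − 0.4) = 0.383119 ≈ 0.383.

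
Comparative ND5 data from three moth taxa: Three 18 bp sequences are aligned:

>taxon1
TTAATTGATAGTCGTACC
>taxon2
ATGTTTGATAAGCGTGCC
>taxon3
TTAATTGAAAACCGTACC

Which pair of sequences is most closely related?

taxon1–taxon2: 6/18 differ, p = 0.333, d = 0.441.
taxon1–taxon3: 3/18 differ, p = 0.167, d = 0.188.
taxon2–taxon3: 6/18 differ, p = 0.333, d = 0.441.
The smallest distance is between taxon1 and taxon3.

taxon1 and taxon3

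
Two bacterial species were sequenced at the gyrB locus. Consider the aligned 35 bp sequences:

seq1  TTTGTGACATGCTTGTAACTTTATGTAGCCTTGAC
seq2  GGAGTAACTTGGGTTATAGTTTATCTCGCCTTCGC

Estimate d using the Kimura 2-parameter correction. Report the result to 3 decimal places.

0.672

Of 35 sites, 2 differences are transitions and 13 are transversions, so P = 2/35 ≈ 0.057143 and Q = 13/35 ≈ 0.371429.
Under the Kimura two-parameter model, d = −½ ln(1 − 2P − Q) − ¼ ln(1 − 2Q).
1 − 2P − Q = 0.514285, giving −½ ln(0.514285) = 0.332489.
1 − 2Q = 0.257142, giving −¼ ln(0.257142) = 0.339532.
d = 0.332489 + 0.339532 = 0.672021.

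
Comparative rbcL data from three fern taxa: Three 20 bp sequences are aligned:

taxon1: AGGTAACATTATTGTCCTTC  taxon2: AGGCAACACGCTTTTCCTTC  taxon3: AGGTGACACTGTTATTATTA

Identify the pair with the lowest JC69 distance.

taxon1 and taxon2

taxon1–taxon2: 5/20 differ, p = 0.250, d = 0.304.
taxon1–taxon3: 7/20 differ, p = 0.350, d = 0.471.
taxon2–taxon3: 8/20 differ, p = 0.400, d = 0.572.
The smallest distance is between taxon1 and taxon2.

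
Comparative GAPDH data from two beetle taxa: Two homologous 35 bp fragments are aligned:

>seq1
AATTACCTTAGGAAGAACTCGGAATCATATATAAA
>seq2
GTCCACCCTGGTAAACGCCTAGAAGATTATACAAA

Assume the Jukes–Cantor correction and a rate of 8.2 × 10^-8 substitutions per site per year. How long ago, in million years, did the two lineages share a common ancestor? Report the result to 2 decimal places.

4.77

The sequences differ at 17 of 35 sites, so p = 17/35 ≈ 0.485714.
d = −(3/4) ln(1 − 4p/3) = −0.75 ln(1 − 0.647619) = −0.75 ln(0.352381)
  = −0.75 × (-1.043042) = 0.782282 substitutions/site.
Under a molecular clock d = 2μt, so t = d/(2μ) = 0.782282 / (2 × 8.2 × 10^-8) = 4.77 million years.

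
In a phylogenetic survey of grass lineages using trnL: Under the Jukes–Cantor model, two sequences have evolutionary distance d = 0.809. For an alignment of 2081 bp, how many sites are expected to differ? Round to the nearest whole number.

1030

Invert JC69: p = (3/4)(1 − e^(−4d/3)) = 0.75 × (1 − e^(-1.078667)) = 0.75 × (1 − 0.340049) = 0.494963.
Expected differing sites = pL ≈ 0.494963 × 2081 = 1030.018003 ≈ 1030.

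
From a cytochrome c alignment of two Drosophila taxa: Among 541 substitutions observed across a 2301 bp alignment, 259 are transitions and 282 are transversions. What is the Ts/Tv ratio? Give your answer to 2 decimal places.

R = 259/282 = 0.918439… ≈ 0.92 (to 2 d.p.).

0.92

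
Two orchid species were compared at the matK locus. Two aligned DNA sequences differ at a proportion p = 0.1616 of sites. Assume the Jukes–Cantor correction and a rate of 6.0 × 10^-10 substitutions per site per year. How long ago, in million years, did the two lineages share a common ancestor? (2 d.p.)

d = −(3/4) ln(1 − 4p/3) = −0.75 ln(1 − 0.215467) = −0.75 ln(0.784533)
  = −0.75 × (-0.242667) = 0.182000 substitutions/site.
Under a molecular clock d = 2μt, so t = d/(2μ) = 0.182000 / (2 × 6.0 × 10^-10) = 151.67 million years.

151.67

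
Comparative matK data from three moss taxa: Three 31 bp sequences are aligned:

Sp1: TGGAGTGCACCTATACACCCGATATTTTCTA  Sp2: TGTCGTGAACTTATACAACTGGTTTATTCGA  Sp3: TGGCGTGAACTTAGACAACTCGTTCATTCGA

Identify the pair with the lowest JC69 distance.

Sp1–Sp2: 10/31 differ, p = 0.323, d = 0.422.
Sp1–Sp3: 12/31 differ, p = 0.387, d = 0.544.
Sp2–Sp3: 4/31 differ, p = 0.129, d = 0.142.
The smallest distance is between Sp2 and Sp3.

Sp2 and Sp3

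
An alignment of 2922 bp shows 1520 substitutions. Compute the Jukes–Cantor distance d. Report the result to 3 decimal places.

p = 1520/2922 ≈ 0.520192.
d = −(3/4) ln(1 − 4p/3) = −0.75 ln(1 − 0.693589) = −0.75 ln(0.306411)
  = −0.75 × (-1.182828) = 0.887121 substitutions/site.

0.887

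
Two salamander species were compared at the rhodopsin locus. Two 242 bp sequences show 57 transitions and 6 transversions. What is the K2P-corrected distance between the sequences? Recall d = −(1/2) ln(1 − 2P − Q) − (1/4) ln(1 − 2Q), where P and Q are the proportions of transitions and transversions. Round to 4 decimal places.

0.3552

P = 57/242 ≈ 0.235537 and Q = 6/242 ≈ 0.024793.
Under the Kimura two-parameter model, d = −½ ln(1 − 2P − Q) − ¼ ln(1 − 2Q).
1 − 2P − Q = 0.504133, giving −½ ln(0.504133) = 0.342458.
1 − 2Q = 0.950414, giving −¼ ln(0.950414) = 0.012714.
d = 0.342458 + 0.012714 = 0.355172.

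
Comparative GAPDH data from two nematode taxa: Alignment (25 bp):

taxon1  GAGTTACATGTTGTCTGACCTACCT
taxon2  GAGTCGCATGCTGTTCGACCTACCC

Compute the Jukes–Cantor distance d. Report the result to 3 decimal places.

0.289

The sequences differ at 6 of 25 sites (5, 6, 11, 15, 16, 25), so p = 6/25 = 0.24.
d = −(3/4) ln(1 − 4p/3) = −0.75 ln(1 − 0.32) = −0.75 ln(0.68)
  = −0.75 × (-0.385662) = 0.289247 substitutions/site.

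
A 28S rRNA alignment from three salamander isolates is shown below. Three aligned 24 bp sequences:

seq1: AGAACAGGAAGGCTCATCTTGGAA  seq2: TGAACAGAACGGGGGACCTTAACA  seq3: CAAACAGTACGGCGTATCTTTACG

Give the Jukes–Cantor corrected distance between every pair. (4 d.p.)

seq1–seq2: 10/24 sites differ → p ≈ 0.416667, d = −0.75 ln(1 − 0.555556) = 0.608198 ≈ 0.6082.
seq1–seq3: 10/24 sites differ → p ≈ 0.416667, d = −0.75 ln(1 − 0.555556) = 0.608198 ≈ 0.6082.
seq2–seq3: 8/24 sites differ → p ≈ 0.333333, d = −0.75 ln(1 − 0.444444) = 0.440839 ≈ 0.4408.

d(seq1,seq2) = 0.6082, d(seq1,seq3) = 0.6082, d(seq2,seq3) = 0.4408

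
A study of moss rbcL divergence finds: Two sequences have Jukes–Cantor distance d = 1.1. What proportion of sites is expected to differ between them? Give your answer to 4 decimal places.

0.5770

p = (3/4)(1 − e^(−4d/3)) = 0.75 × (1 − e^(-1.466667)) = 0.75 × (1 − 0.230693) = 0.576980.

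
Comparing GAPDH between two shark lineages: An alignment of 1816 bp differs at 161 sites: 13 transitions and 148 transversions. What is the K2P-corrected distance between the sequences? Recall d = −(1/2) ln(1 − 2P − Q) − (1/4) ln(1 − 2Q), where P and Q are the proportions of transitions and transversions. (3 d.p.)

0.095

P = 13/1816 ≈ 0.007159 and Q = 148/1816 ≈ 0.081498.
Under the Kimura two-parameter model, d = −½ ln(1 − 2P − Q) − ¼ ln(1 − 2Q).
1 − 2P − Q = 0.904184, giving −½ ln(0.904184) = 0.050361.
1 − 2Q = 0.837004, giving −¼ ln(0.837004) = 0.044482.
d = 0.050361 + 0.044482 = 0.094843.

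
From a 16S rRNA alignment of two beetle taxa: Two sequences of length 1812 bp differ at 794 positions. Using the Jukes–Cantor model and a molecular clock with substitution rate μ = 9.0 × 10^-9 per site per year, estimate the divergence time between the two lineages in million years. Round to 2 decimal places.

p = 794/1812 ≈ 0.43819.
d = −(3/4) ln(1 − 4p/3) = −0.75 ln(1 − 0.584253) = −0.75 ln(0.415747)
  = −0.75 × (-0.877678) = 0.658259 substitutions/site.
Under a molecular clock d = 2μt, so t = d/(2μ) = 0.658259 / (2 × 9.0 × 10^-9) = 36.57 million years.

36.57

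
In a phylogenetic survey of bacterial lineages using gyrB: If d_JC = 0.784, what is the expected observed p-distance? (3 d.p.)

p = (3/4)(1 − e^(−4d/3)) = 0.75 × (1 − e^(-1.045333)) = 0.75 × (1 − 0.351575) = 0.486319.

0.486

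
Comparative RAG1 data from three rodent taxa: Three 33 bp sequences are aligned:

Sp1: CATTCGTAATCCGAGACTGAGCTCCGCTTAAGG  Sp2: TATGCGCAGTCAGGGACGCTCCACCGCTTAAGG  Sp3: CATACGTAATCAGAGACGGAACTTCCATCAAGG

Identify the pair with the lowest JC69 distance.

Sp1–Sp2: 11/33 differ, p = 0.333, d = 0.441.
Sp1–Sp3: 8/33 differ, p = 0.242, d = 0.293.
Sp2–Sp3: 13/33 differ, p = 0.394, d = 0.559.
The smallest distance is between Sp1 and Sp3.

Sp1 and Sp3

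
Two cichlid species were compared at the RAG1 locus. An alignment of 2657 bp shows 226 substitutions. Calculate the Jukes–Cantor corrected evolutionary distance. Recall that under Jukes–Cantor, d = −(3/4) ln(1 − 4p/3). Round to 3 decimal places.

p = 226/2657 ≈ 0.085058.
d = −(3/4) ln(1 − 4p/3) = −0.75 ln(1 − 0.113411) = −0.75 ln(0.886589)
  = −0.75 × (-0.120374) = 0.090281 substitutions/site.

0.090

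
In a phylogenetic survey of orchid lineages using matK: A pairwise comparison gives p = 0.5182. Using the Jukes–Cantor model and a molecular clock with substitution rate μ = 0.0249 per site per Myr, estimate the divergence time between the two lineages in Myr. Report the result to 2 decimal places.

17.68

d = −(3/4) ln(1 − 4p/3) = −0.75 ln(1 − 0.690933) = −0.75 ln(0.309067)
  = −0.75 × (-1.174197) = 0.880648 substitutions/site.
Under a molecular clock d = 2μt, so t = d/(2μ) = 0.880648 / (2 × 0.0249) = 17.68 Myr.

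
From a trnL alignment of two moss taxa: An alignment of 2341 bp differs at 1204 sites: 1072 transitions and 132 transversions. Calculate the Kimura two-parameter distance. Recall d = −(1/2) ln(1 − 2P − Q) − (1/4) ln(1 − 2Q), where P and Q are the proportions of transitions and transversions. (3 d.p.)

1.822

P = 1072/2341 ≈ 0.457924 and Q = 132/2341 ≈ 0.056386.
Under the Kimura two-parameter model, d = −½ ln(1 − 2P − Q) − ¼ ln(1 − 2Q).
1 − 2P − Q = 0.027766, giving −½ ln(0.027766) = 1.791972.
1 − 2Q = 0.887228, giving −¼ ln(0.887228) = 0.029913.
d = 1.791972 + 0.029913 = 1.821885.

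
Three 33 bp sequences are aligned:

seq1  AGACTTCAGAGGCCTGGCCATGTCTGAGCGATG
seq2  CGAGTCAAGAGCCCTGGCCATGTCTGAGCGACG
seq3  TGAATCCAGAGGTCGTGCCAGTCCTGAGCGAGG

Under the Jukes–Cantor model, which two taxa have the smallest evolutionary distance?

seq1–seq2: 6/33 differ, p = 0.182, d = 0.208.
seq1–seq3: 10/33 differ, p = 0.303, d = 0.388.
seq2–seq3: 11/33 differ, p = 0.333, d = 0.441.
The smallest distance is between seq1 and seq2.

seq1 and seq2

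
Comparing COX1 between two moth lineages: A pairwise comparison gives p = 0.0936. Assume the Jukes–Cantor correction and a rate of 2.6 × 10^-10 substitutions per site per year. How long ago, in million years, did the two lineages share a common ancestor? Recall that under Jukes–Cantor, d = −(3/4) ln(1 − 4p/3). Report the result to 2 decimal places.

192.26

d = −(3/4) ln(1 − 4p/3) = −0.75 ln(1 − 0.1248) = −0.75 ln(0.8752)
  = −0.75 × (-0.133303) = 0.099977 substitutions/site.
Under a molecular clock d = 2μt, so t = d/(2μ) = 0.099977 / (2 × 2.6 × 10^-10) = 192.26 million years.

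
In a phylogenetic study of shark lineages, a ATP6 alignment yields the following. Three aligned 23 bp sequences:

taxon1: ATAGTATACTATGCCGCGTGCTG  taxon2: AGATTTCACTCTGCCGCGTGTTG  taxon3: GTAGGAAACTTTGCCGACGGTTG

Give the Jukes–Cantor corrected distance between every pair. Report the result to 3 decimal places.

d(taxon1,taxon2) = 0.321, d(taxon1,taxon3) = 0.467, d(taxon2,taxon3) = 0.650

taxon1–taxon2: 6/23 sites differ → p ≈ 0.26087, d = −0.75 ln(1 − 0.347827) = 0.320584 ≈ 0.321.
taxon1–taxon3: 8/23 sites differ → p ≈ 0.347826, d = −0.75 ln(1 − 0.463768) = 0.467391 ≈ 0.467.
taxon2–taxon3: 10/23 sites differ → p ≈ 0.434783, d = −0.75 ln(1 − 0.579711) = 0.650110 ≈ 0.650.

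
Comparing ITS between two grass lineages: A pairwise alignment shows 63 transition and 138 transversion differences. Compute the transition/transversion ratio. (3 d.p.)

0.457

R = 63/138 = 0.456521… ≈ 0.457 (to 3 d.p.).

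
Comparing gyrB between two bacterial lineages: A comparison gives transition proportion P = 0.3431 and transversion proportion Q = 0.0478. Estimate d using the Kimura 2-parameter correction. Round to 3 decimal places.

0.687

Under the Kimura two-parameter model, d = −½ ln(1 − 2P − Q) − ¼ ln(1 − 2Q).
1 − 2P − Q = 0.266, giving −½ ln(0.266) = 0.662129.
1 − 2Q = 0.9044, giving −¼ ln(0.9044) = 0.025121.
d = 0.662129 + 0.025121 = 0.687250.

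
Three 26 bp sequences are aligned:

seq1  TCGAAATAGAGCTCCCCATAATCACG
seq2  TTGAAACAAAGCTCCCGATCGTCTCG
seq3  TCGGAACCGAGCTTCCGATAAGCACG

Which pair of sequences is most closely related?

seq1 and seq3

seq1–seq2: 7/26 differ, p = 0.269, d = 0.334.
seq1–seq3: 6/26 differ, p = 0.231, d = 0.276.
seq2–seq3: 9/26 differ, p = 0.346, d = 0.464.
The smallest distance is between seq1 and seq3.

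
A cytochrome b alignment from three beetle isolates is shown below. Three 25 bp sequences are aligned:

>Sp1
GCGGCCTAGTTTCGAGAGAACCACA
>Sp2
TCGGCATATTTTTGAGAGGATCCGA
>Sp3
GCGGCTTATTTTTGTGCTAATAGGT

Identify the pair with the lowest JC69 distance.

Sp1–Sp2: 8/25 differ, p = 0.320, d = 0.417.
Sp1–Sp3: 11/25 differ, p = 0.440, d = 0.663.
Sp2–Sp3: 9/25 differ, p = 0.360, d = 0.490.
The smallest distance is between Sp1 and Sp2.

Sp1 and Sp2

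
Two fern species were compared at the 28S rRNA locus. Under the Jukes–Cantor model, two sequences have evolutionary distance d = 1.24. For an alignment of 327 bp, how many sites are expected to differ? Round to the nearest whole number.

Invert JC69: p = (3/4)(1 − e^(−4d/3)) = 0.75 × (1 − e^(-1.653333)) = 0.75 × (1 − 0.191411) = 0.606442.
Expected differing sites = pL ≈ 0.606442 × 327 = 198.306534 ≈ 198.

198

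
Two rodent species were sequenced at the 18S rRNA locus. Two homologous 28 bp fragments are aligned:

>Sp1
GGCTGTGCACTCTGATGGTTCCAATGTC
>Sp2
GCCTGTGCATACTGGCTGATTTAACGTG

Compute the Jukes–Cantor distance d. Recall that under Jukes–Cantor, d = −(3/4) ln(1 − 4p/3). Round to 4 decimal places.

0.5565

The sequences differ at 11 of 28 sites, so p = 11/28 ≈ 0.392857.
d = −(3/4) ln(1 − 4p/3) = −0.75 ln(1 − 0.523809) = −0.75 ln(0.476191)
  = −0.75 × (-0.741936) = 0.556452 substitutions/site.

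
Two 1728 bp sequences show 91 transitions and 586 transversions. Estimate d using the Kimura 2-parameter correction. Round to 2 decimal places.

P = 91/1728 ≈ 0.052662 and Q = 586/1728 ≈ 0.33912.
Under the Kimura two-parameter model, d = −½ ln(1 − 2P − Q) − ¼ ln(1 − 2Q).
1 − 2P − Q = 0.555556, giving −½ ln(0.555556) = 0.293893.
1 − 2Q = 0.32176, giving −¼ ln(0.32176) = 0.283487.
d = 0.293893 + 0.283487 = 0.577380.

0.58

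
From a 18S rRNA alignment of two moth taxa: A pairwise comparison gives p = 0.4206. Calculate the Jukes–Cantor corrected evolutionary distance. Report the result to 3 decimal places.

0.617

d = −(3/4) ln(1 − 4p/3) = −0.75 ln(1 − 0.5608) = −0.75 ln(0.4392)
  = −0.75 × (-0.822800) = 0.617100 substitutions/site.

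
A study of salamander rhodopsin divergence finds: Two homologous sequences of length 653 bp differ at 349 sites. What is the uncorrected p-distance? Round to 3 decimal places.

0.534

p = 349/653 = 0.534456… ≈ 0.534 (to 3 d.p.).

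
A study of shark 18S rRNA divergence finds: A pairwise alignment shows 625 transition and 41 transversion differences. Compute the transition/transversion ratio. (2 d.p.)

R = 625/41 = 15.243902… ≈ 15.24 (to 2 d.p.).

15.24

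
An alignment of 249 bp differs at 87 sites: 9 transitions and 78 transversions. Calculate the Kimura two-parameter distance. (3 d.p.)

P = 9/249 ≈ 0.036145 and Q = 78/249 ≈ 0.313253.
Under the Kimura two-parameter model, d = −½ ln(1 − 2P − Q) − ¼ ln(1 − 2Q).
1 − 2P − Q = 0.614457, giving −½ ln(0.614457) = 0.243508.
1 − 2Q = 0.373494, giving −¼ ln(0.373494) = 0.246213.
d = 0.243508 + 0.246213 = 0.489721.

0.490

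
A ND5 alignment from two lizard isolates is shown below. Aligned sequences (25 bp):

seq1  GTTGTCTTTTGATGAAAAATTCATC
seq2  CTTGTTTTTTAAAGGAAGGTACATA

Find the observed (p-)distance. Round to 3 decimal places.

The sequences differ at 9 of 25 positions (sites 1, 6, 11, 13, 15, 18, 19, 21, 25).
p = 9/25 = 0.360.

0.360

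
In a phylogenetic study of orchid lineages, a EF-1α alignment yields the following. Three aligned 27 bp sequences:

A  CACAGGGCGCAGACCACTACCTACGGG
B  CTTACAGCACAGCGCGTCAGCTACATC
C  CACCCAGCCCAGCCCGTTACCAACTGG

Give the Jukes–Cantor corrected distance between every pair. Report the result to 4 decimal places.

d(A,B) = 0.8817, d(A,C) = 0.4408, d(B,C) = 0.5876

A–B: 14/27 sites differ → p ≈ 0.518519, d = −0.75 ln(1 − 0.691359) = 0.881682 ≈ 0.8817.
A–C: 9/27 sites differ → p ≈ 0.333333, d = −0.75 ln(1 − 0.444444) = 0.440839 ≈ 0.4408.
B–C: 11/27 sites differ → p ≈ 0.407407, d = −0.75 ln(1 − 0.543209) = 0.587647 ≈ 0.5876.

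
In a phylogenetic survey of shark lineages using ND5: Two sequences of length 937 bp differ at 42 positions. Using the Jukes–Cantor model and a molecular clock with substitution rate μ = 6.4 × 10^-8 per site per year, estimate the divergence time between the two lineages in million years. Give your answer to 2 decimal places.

p = 42/937 ≈ 0.044824.
d = −(3/4) ln(1 − 4p/3) = −0.75 ln(1 − 0.059765) = −0.75 ln(0.940235)
  = −0.75 × (-0.061625) = 0.046219 substitutions/site.
Under a molecular clock d = 2μt, so t = d/(2μ) = 0.046219 / (2 × 6.4 × 10^-8) = 0.36 million years.

0.36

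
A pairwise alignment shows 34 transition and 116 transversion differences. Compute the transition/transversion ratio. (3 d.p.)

0.293

R = 34/116 = 0.293103… ≈ 0.293 (to 3 d.p.).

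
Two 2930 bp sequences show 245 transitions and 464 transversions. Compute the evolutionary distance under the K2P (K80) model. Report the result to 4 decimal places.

0.2922

P = 245/2930 ≈ 0.083618 and Q = 464/2930 ≈ 0.158362.
Under the Kimura two-parameter model, d = −½ ln(1 − 2P − Q) − ¼ ln(1 − 2Q).
1 − 2P − Q = 0.674402, giving −½ ln(0.674402) = 0.196964.
1 − 2Q = 0.683276, giving −¼ ln(0.683276) = 0.095214.
d = 0.196964 + 0.095214 = 0.292178.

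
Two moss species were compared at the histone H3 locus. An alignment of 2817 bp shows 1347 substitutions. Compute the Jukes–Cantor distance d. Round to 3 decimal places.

p = 1347/2817 ≈ 0.478168.
d = −(3/4) ln(1 − 4p/3) = −0.75 ln(1 − 0.637557) = −0.75 ln(0.362443)
  = −0.75 × (-1.014888) = 0.761166 substitutions/site.

0.761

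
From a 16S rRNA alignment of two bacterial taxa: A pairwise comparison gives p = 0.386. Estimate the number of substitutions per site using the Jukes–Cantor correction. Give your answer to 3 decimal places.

d = −(3/4) ln(1 − 4p/3) = −0.75 ln(1 − 0.514667) = −0.75 ln(0.485333)
  = −0.75 × (-0.722920) = 0.542190 substitutions/site.

0.542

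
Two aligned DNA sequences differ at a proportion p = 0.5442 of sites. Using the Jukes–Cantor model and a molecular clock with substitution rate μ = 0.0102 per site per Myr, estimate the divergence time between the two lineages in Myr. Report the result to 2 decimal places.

47.54

d = −(3/4) ln(1 − 4p/3) = −0.75 ln(1 − 0.7256) = −0.75 ln(0.2744)
  = −0.75 × (-1.293168) = 0.969876 substitutions/site.
Under a molecular clock d = 2μt, so t = d/(2μ) = 0.969876 / (2 × 0.0102) = 47.54 Myr.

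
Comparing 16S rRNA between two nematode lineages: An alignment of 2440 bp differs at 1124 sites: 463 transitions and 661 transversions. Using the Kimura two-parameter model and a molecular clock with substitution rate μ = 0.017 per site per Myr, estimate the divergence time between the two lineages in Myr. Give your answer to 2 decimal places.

21.19

P = 463/2440 ≈ 0.189754 and Q = 661/2440 ≈ 0.270902.
Under the Kimura two-parameter model, d = −½ ln(1 − 2P − Q) − ¼ ln(1 − 2Q).
1 − 2P − Q = 0.34959, giving −½ ln(0.34959) = 0.525497.
1 − 2Q = 0.458196, giving −¼ ln(0.458196) = 0.195115.
d = 0.525497 + 0.195115 = 0.720612.
Under a molecular clock d = 2μt, so t = d/(2μ) = 0.720612 / (2 × 0.017) = 21.19 Myr.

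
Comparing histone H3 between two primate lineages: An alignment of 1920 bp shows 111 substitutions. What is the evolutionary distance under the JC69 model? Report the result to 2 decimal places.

p = 111/1920 ≈ 0.057813.
d = −(3/4) ln(1 − 4p/3) = −0.75 ln(1 − 0.077084) = −0.75 ln(0.922916)
  = −0.75 × (-0.080217) = 0.060163 substitutions/site.

0.06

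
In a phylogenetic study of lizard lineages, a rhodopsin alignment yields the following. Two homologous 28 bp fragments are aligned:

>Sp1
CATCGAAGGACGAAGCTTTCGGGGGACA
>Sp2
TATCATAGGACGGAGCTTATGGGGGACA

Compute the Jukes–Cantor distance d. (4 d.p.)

0.2524

The sequences differ at 6 of 28 sites (1, 5, 6, 13, 19, 20), so p = 6/28 ≈ 0.214286.
d = −(3/4) ln(1 − 4p/3) = −0.75 ln(1 − 0.285715) = −0.75 ln(0.714285)
  = −0.75 × (-0.336473) = 0.252355 substitutions/site.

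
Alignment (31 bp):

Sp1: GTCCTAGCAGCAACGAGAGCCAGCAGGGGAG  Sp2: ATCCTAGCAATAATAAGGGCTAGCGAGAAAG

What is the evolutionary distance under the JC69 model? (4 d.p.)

0.4806

The sequences differ at 11 of 31 sites, so p = 11/31 ≈ 0.354839.
d = −(3/4) ln(1 − 4p/3) = −0.75 ln(1 − 0.473119) = −0.75 ln(0.526881)
  = −0.75 × (-0.640781) = 0.480586 substitutions/site.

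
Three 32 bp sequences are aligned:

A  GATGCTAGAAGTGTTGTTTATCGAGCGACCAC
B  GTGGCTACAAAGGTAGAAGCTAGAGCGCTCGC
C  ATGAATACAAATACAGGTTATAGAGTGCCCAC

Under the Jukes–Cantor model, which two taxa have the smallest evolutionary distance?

B and C

A–B: 14/32 differ, p = 0.438, d = 0.657.
A–C: 14/32 differ, p = 0.438, d = 0.657.
B–C: 13/32 differ, p = 0.406, d = 0.585.
The smallest distance is between B and C.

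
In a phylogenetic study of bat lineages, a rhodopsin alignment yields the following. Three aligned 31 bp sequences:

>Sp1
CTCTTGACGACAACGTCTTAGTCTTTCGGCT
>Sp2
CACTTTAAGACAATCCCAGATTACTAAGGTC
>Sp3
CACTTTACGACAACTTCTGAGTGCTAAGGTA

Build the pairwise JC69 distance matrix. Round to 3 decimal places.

Sp1–Sp2: 15/31 sites differ → p ≈ 0.483871, d = −0.75 ln(1 − 0.645161) = 0.777068 ≈ 0.777.
Sp1–Sp3: 10/31 sites differ → p ≈ 0.322581, d = −0.75 ln(1 − 0.430108) = 0.421731 ≈ 0.422.
Sp2–Sp3: 8/31 sites differ → p ≈ 0.258065, d = −0.75 ln(1 − 0.344087) = 0.316295 ≈ 0.316.

d(Sp1,Sp2) = 0.777, d(Sp1,Sp3) = 0.422, d(Sp2,Sp3) = 0.316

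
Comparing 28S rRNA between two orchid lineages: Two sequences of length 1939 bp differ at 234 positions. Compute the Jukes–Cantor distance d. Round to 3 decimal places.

0.132

p = 234/1939 ≈ 0.120681.
d = −(3/4) ln(1 − 4p/3) = −0.75 ln(1 − 0.160908) = −0.75 ln(0.839092)
  = −0.75 × (-0.175435) = 0.131576 substitutions/site.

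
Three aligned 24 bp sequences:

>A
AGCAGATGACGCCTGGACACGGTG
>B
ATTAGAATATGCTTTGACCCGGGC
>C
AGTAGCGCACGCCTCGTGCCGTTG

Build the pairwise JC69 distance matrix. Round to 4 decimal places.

A–B: 10/24 sites differ → p ≈ 0.416667, d = −0.75 ln(1 − 0.555556) = 0.608198 ≈ 0.6082.
A–C: 9/24 sites differ → p = 0.375, d = −0.75 ln(1 − 0.5) = 0.519860 ≈ 0.5199.
B–C: 12/24 sites differ → p = 0.5, d = −0.75 ln(1 − 0.666667) = 0.823960 ≈ 0.8240.

d(A,B) = 0.6082, d(A,C) = 0.5199, d(B,C) = 0.8240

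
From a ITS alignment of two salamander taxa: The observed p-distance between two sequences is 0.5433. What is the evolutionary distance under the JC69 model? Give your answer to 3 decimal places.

0.967

d = −(3/4) ln(1 − 4p/3) = −0.75 ln(1 − 0.7244) = −0.75 ln(0.2756)
  = −0.75 × (-1.288805) = 0.966604 substitutions/site.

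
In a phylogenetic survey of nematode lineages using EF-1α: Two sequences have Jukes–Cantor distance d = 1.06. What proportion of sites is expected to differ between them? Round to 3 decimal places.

p = (3/4)(1 − e^(−4d/3)) = 0.75 × (1 − e^(-1.413333)) = 0.75 × (1 − 0.243331) = 0.567502.

0.568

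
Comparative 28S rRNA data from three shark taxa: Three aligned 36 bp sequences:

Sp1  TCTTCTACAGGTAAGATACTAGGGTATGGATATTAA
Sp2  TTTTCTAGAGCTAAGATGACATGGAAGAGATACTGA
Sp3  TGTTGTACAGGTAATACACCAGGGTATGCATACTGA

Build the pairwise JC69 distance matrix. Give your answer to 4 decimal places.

Sp1–Sp2: 12/36 sites differ → p ≈ 0.333333, d = −0.75 ln(1 − 0.444444) = 0.440839 ≈ 0.4408.
Sp1–Sp3: 8/36 sites differ → p ≈ 0.222222, d = −0.75 ln(1 − 0.296296) = 0.263548 ≈ 0.2635.
Sp2–Sp3: 13/36 sites differ → p ≈ 0.361111, d = −0.75 ln(1 − 0.481481) = 0.492584 ≈ 0.4926.

d(Sp1,Sp2) = 0.4408, d(Sp1,Sp3) = 0.2635, d(Sp2,Sp3) = 0.4926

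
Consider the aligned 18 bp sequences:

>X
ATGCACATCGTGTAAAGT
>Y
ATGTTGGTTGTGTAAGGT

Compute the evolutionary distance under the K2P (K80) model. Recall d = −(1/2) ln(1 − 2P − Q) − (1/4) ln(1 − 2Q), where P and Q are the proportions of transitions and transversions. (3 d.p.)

0.468

Of 18 sites, 4 differences are transitions and 2 are transversions, so P = 4/18 ≈ 0.222222 and Q = 2/18 ≈ 0.111111.
Under the Kimura two-parameter model, d = −½ ln(1 − 2P − Q) − ¼ ln(1 − 2Q).
1 − 2P − Q = 0.444445, giving −½ ln(0.444445) = 0.405464.
1 − 2Q = 0.777778, giving −¼ ln(0.777778) = 0.062829.
d = 0.405464 + 0.062829 = 0.468293.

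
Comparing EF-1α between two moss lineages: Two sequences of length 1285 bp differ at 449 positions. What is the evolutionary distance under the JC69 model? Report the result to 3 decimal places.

0.470

p = 449/1285 ≈ 0.349416.
d = −(3/4) ln(1 − 4p/3) = −0.75 ln(1 − 0.465888) = −0.75 ln(0.534112)
  = −0.75 × (-0.627150) = 0.470363 substitutions/site.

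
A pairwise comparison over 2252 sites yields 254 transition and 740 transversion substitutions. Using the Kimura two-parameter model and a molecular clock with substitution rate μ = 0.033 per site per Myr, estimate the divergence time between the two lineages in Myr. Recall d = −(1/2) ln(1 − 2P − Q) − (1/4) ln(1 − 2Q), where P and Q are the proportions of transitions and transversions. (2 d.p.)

P = 254/2252 ≈ 0.112789 and Q = 740/2252 ≈ 0.328597.
Under the Kimura two-parameter model, d = −½ ln(1 − 2P − Q) − ¼ ln(1 − 2Q).
1 − 2P − Q = 0.445825, giving −½ ln(0.445825) = 0.403914.
1 − 2Q = 0.342806, giving −¼ ln(0.342806) = 0.267648.
d = 0.403914 + 0.267648 = 0.671562.
Under a molecular clock d = 2μt, so t = d/(2μ) = 0.671562 / (2 × 0.033) = 10.18 Myr.

10.18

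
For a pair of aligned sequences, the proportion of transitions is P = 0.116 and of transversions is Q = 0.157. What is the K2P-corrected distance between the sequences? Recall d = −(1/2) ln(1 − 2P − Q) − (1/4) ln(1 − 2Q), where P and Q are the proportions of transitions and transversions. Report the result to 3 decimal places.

Under the Kimura two-parameter model, d = −½ ln(1 − 2P − Q) − ¼ ln(1 − 2Q).
1 − 2P − Q = 0.611, giving −½ ln(0.611) = 0.246329.
1 − 2Q = 0.686, giving −¼ ln(0.686) = 0.094219.
d = 0.246329 + 0.094219 = 0.340548.

0.341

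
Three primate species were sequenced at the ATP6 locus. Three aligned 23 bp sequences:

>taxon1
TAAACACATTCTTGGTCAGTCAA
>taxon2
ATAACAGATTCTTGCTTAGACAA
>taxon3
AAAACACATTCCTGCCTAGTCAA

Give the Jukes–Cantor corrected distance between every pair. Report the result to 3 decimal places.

taxon1–taxon2: 6/23 sites differ → p ≈ 0.26087, d = −0.75 ln(1 − 0.347827) = 0.320584 ≈ 0.321.
taxon1–taxon3: 5/23 sites differ → p ≈ 0.217391, d = −0.75 ln(1 − 0.289855) = 0.256715 ≈ 0.257.
taxon2–taxon3: 5/23 sites differ → p ≈ 0.217391, d = −0.75 ln(1 − 0.289855) = 0.256715 ≈ 0.257.

d(taxon1,taxon2) = 0.321, d(taxon1,taxon3) = 0.257, d(taxon2,taxon3) = 0.257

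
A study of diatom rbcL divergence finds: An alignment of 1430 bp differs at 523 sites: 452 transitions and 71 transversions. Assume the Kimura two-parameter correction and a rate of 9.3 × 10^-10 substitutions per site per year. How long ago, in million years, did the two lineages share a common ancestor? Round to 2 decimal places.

P = 452/1430 ≈ 0.316084 and Q = 71/1430 ≈ 0.04965.
Under the Kimura two-parameter model, d = −½ ln(1 − 2P − Q) − ¼ ln(1 − 2Q).
1 − 2P − Q = 0.318182, giving −½ ln(0.318182) = 0.572566.
1 − 2Q = 0.9007, giving −¼ ln(0.9007) = 0.026146.
d = 0.572566 + 0.026146 = 0.598712.
Under a molecular clock d = 2μt, so t = d/(2μ) = 0.598712 / (2 × 9.3 × 10^-10) = 321.89 million years.

321.89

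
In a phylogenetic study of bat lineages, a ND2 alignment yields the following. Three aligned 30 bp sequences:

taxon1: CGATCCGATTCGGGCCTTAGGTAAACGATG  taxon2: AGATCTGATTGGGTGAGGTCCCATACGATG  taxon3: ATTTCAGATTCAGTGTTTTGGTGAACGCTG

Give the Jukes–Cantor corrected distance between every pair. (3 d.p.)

taxon1–taxon2: 13/30 sites differ → p ≈ 0.433333, d = −0.75 ln(1 − 0.577777) = 0.646666 ≈ 0.647.
taxon1–taxon3: 11/30 sites differ → p ≈ 0.366667, d = −0.75 ln(1 − 0.488889) = 0.503376 ≈ 0.503.
taxon2–taxon3: 14/30 sites differ → p ≈ 0.466667, d = −0.75 ln(1 − 0.622223) = 0.730088 ≈ 0.730.

d(taxon1,taxon2) = 0.647, d(taxon1,taxon3) = 0.503, d(taxon2,taxon3) = 0.730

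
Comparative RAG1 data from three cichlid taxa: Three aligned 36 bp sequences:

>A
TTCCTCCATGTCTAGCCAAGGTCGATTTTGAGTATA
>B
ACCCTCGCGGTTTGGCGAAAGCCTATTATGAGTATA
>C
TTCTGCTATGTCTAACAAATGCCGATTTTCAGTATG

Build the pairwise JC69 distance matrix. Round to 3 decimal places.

d(A,B) = 0.441, d(A,C) = 0.304, d(B,C) = 0.673

A–B: 12/36 sites differ → p ≈ 0.333333, d = −0.75 ln(1 − 0.444444) = 0.440839 ≈ 0.441.
A–C: 9/36 sites differ → p = 0.25, d = −0.75 ln(1 − 0.333333) = 0.304098 ≈ 0.304.
B–C: 16/36 sites differ → p ≈ 0.444444, d = −0.75 ln(1 − 0.592592) = 0.673455 ≈ 0.673.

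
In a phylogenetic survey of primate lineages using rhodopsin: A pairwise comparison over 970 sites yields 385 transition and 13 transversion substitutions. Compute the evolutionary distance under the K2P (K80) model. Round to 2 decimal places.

P = 385/970 ≈ 0.396907 and Q = 13/970 ≈ 0.013402.
Under the Kimura two-parameter model, d = −½ ln(1 − 2P − Q) − ¼ ln(1 − 2Q).
1 − 2P − Q = 0.192784, giving −½ ln(0.192784) = 0.823092.
1 − 2Q = 0.973196, giving −¼ ln(0.973196) = 0.006792.
d = 0.823092 + 0.006792 = 0.829884.

0.83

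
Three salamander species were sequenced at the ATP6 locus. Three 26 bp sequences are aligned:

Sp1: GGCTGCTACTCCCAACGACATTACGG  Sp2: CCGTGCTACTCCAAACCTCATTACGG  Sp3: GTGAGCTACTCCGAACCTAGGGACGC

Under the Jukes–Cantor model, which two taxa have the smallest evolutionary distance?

Sp1 and Sp2

Sp1–Sp2: 6/26 differ, p = 0.231, d = 0.276.
Sp1–Sp3: 11/26 differ, p = 0.423, d = 0.623.
Sp2–Sp3: 9/26 differ, p = 0.346, d = 0.464.
The smallest distance is between Sp1 and Sp2.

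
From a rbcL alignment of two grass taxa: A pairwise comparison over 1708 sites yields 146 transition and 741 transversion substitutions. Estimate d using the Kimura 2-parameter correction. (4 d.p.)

P = 146/1708 ≈ 0.08548 and Q = 741/1708 ≈ 0.433841.
Under the Kimura two-parameter model, d = −½ ln(1 − 2P − Q) − ¼ ln(1 − 2Q).
1 − 2P − Q = 0.395199, giving −½ ln(0.395199) = 0.464183.
1 − 2Q = 0.132318, giving −¼ ln(0.132318) = 0.505637.
d = 0.464183 + 0.505637 = 0.969820.

0.9698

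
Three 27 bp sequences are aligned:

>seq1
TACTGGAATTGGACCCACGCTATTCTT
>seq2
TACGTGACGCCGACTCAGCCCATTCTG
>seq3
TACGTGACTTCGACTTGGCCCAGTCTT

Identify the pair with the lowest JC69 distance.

seq1–seq2: 11/27 differ, p = 0.407, d = 0.588.
seq1–seq3: 11/27 differ, p = 0.407, d = 0.588.
seq2–seq3: 6/27 differ, p = 0.222, d = 0.264.
The smallest distance is between seq2 and seq3.

seq2 and seq3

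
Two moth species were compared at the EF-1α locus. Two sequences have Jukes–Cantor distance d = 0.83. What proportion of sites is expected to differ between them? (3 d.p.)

0.502

p = (3/4)(1 − e^(−4d/3)) = 0.75 × (1 − e^(-1.106667)) = 0.75 × (1 − 0.330659) = 0.502006.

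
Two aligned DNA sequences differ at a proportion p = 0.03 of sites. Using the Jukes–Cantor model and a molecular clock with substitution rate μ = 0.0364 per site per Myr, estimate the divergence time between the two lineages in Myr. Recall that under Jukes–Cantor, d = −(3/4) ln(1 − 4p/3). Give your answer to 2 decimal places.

d = −(3/4) ln(1 − 4p/3) = −0.75 ln(1 − 0.04) = −0.75 ln(0.96)
  = −0.75 × (-0.040822) = 0.030617 substitutions/site.
Under a molecular clock d = 2μt, so t = d/(2μ) = 0.030617 / (2 × 0.0364) = 0.42 Myr.

0.42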